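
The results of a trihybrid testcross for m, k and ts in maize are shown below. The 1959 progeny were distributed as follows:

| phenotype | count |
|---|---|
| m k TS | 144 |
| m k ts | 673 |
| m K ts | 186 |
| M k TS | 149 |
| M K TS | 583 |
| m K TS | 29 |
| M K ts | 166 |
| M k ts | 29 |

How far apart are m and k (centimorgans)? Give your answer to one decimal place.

The two most frequent reciprocal classes, M K TS and m k ts, are the parental types, so the F1 was M K TS / m k ts.
The two rarest classes, m K TS and M k ts, are the double crossovers. Comparing them with the parentals, only the m allele has switched, so m is the middle locus and the order is ts – m – k.
Crossovers in the m–k interval produce the single-crossover classes M k TS and m K ts (149 + 186 = 335) plus the double crossovers (58).
RF(m–k) = (335 + 58) / 1959 = 393/1959 = 0.2006 → 20.1 centimorgans.

20.1 centimorgans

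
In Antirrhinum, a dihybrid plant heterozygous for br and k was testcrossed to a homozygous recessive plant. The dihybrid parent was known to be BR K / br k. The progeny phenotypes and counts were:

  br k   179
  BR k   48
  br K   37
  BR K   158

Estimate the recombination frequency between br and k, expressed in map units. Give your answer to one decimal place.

The recombinant classes are BR k and br K: 48 + 37 = 85.
Recombination frequency = 85/422 = 0.2014 ≈ 20.1%, i.e. 20.1 map units.

20.1 map units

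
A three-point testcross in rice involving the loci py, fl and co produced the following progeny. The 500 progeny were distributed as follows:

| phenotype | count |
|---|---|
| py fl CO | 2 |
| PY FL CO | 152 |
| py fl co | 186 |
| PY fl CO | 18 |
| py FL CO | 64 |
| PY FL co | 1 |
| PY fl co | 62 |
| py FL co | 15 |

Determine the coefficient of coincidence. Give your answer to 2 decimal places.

0.32

The two most frequent reciprocal classes, PY FL CO and py fl co, are the parental types, so the F1 was PY FL CO / py fl co.
The two rarest classes, PY FL co and py fl CO, are the double crossovers. Comparing them with the parentals, only the co allele has switched, so co is the middle locus and the order is fl – co – py.
fl–co: (33 + 3)/500 = 0.0720; co–py: (126 + 3)/500 = 0.2580.
Expected DCO frequency = 0.0720 × 0.2580 ≈ 0.01858; observed = 3/500 ≈ 0.00600.
Coefficient of coincidence = 0.00600/0.01858 ≈ 0.32.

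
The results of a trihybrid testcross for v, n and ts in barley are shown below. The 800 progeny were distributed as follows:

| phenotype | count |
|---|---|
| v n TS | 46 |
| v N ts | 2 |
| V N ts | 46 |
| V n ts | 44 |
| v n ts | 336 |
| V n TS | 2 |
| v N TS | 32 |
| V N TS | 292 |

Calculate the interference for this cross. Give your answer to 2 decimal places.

The two most frequent reciprocal classes, v n ts and V N TS, are the parental types, so the F1 was v n ts / V N TS.
The two rarest classes, v N ts and V n TS, are the double crossovers. Comparing them with the parentals, only the n allele has switched, so n is the middle locus and the order is v – n – ts.
v–n: (76 + 4)/800 = 0.1000; n–ts: (92 + 4)/800 = 0.1200.
Expected DCO frequency = 0.1000 × 0.1200 ≈ 0.01200; observed = 4/800 ≈ 0.00500.
Coefficient of coincidence = 0.00500/0.01200 ≈ 0.42; interference = 1 − 0.42 = 0.58.

0.58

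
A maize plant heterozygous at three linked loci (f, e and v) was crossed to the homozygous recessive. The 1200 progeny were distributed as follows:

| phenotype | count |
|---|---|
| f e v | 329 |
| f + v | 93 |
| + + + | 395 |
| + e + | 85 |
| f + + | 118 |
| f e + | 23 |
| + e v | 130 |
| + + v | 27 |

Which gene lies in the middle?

The two most frequent reciprocal classes, + + + and f e v, are the parental types, so the F1 was + + + / f e v.
The two rarest classes, + + v and f e +, are the double crossovers. Comparing them with the parentals, only the v allele has switched, so v is the middle locus and the order is f – v – e.

v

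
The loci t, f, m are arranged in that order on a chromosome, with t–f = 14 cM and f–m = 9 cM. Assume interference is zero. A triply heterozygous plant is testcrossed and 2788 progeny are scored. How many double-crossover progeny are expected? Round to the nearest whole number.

Map distances give recombination frequencies of 0.140 and 0.090 for the two intervals.
With no interference, expected double-crossover frequency = 0.140 × 0.090 = 0.01260.
Expected number = 0.01260 × 2788 = 35.13 ≈ 35.

35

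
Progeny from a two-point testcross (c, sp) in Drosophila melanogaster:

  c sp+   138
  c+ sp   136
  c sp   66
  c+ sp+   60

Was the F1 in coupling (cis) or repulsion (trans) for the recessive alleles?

trans

The two most frequent classes are c+ sp (136) and c sp+ (138); these are the parental (non-recombinant) types.
So the F1 carried c+ sp on one chromosome and c sp+ on the other — the recessive alleles are on opposite chromosomes (trans / repulsion).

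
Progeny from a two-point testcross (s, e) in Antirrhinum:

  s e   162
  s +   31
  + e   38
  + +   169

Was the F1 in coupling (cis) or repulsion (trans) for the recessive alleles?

cis

The two most frequent classes are + + (169) and s e (162); these are the parental (non-recombinant) types.
So the F1 carried + + on one chromosome and s e on the other — the recessive alleles are on the same chromosome (cis / coupling).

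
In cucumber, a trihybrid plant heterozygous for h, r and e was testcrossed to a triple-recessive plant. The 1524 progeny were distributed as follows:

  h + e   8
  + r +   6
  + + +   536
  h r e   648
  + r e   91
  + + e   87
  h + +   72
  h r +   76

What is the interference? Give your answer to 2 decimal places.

The two most frequent reciprocal classes, h r e and + + +, are the parental types, so the F1 was h r e / + + +.
The two rarest classes, h + e and + r +, are the double crossovers. Comparing them with the parentals, only the r allele has switched, so r is the middle locus and the order is h – r – e.
h–r: (163 + 14)/1524 = 0.1161; r–e: (163 + 14)/1524 = 0.1161.
Expected DCO frequency = 0.1161 × 0.1161 ≈ 0.01348; observed = 14/1524 ≈ 0.00919.
Coefficient of coincidence = 0.00919/0.01348 ≈ 0.68; interference = 1 − 0.68 = 0.32.

0.32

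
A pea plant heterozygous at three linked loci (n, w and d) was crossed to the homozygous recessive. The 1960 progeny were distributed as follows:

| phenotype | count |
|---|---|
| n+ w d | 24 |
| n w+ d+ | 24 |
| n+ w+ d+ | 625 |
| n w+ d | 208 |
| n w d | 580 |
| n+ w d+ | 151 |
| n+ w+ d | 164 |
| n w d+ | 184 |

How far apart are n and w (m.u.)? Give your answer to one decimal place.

20.8 m.u.

The two most frequent reciprocal classes, n+ w+ d+ and n w d, are the parental types, so the F1 was n+ w+ d+ / n w d.
The two rarest classes, n w+ d+ and n+ w d, are the double crossovers. Comparing them with the parentals, only the n allele has switched, so n is the middle locus and the order is d – n – w.
Crossovers in the n–w interval produce the single-crossover classes n+ w d+ and n w+ d (151 + 208 = 359) plus the double crossovers (48).
RF(n–w) = (359 + 48) / 1960 = 407/1960 = 0.2077 → 20.8 m.u.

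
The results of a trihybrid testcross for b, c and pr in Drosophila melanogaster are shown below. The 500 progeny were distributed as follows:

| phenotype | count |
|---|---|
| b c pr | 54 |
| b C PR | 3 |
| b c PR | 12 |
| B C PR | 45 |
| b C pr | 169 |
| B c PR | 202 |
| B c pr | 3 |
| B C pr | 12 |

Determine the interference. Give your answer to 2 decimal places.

The two most frequent reciprocal classes, b C pr and B c PR, are the parental types, so the F1 was b C pr / B c PR.
The two rarest classes, b C PR and B c pr, are the double crossovers. Comparing them with the parentals, only the pr allele has switched, so pr is the middle locus and the order is c – pr – b.
c–pr: (99 + 6)/500 = 0.2100; pr–b: (24 + 6)/500 = 0.0600.
Expected DCO frequency = 0.2100 × 0.0600 ≈ 0.01260; observed = 6/500 ≈ 0.01200.
Coefficient of coincidence = 0.01200/0.01260 ≈ 0.95; interference = 1 − 0.95 = 0.05.

0.05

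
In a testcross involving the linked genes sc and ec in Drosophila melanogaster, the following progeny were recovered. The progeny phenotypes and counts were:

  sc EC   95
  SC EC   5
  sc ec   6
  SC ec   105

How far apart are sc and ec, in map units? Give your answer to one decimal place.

The two most frequent classes, SC ec (105) and sc EC (95), are the parental types, so the F1 was SC ec / sc EC.
The recombinant classes are SC EC and sc ec: 5 + 6 = 11.
Recombination frequency = 11/211 = 0.0521 ≈ 5.2%, i.e. 5.2 map units.

5.2 map units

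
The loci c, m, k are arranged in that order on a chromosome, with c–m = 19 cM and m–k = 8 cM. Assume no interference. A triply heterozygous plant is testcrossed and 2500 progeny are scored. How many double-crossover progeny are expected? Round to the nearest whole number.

38

Map distances give recombination frequencies of 0.190 and 0.080 for the two intervals.
With no interference, expected double-crossover frequency = 0.190 × 0.080 = 0.01520.
Expected number = 0.01520 × 2500 = 38.00 ≈ 38.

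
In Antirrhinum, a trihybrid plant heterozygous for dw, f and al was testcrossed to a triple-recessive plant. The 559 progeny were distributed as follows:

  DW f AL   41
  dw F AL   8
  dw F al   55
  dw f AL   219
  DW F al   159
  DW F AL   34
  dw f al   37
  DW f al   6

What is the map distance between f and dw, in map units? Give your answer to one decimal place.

19.7 map units

The two most frequent reciprocal classes, DW F al and dw f AL, are the parental types, so the F1 was DW F al / dw f AL.
The two rarest classes, DW f al and dw F AL, are the double crossovers. Comparing them with the parentals, only the f allele has switched, so f is the middle locus and the order is al – f – dw.
Crossovers in the f–dw interval produce the single-crossover classes dw F al and DW f AL (55 + 41 = 96) plus the double crossovers (14).
RF(f–dw) = (96 + 14) / 559 = 110/559 = 0.1968 → 19.7 map units.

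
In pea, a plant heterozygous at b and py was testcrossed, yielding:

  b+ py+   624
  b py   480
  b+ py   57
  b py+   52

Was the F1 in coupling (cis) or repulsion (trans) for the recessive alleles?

The two most frequent classes are b+ py+ (624) and b py (480); these are the parental (non-recombinant) types.
So the F1 carried b+ py+ on one chromosome and b py on the other — the recessive alleles are on the same chromosome (cis / coupling).

cis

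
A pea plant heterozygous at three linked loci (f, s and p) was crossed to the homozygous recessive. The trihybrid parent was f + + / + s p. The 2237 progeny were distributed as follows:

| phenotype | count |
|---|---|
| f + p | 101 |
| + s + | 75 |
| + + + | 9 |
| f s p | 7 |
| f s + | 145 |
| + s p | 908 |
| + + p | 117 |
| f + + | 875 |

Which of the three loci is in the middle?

The two rarest classes, + + + and f s p, are the double crossovers. Comparing them with the parentals, only the f allele has switched, so f is the middle locus and the order is s – f – p.

f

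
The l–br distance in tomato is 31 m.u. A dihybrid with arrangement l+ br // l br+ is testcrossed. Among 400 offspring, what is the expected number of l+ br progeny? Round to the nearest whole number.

138

A map distance of 31 m.u. corresponds to a recombination frequency of 0.310.
The F1 is l+ br / l br+, so l+ br is a parental gamete class with expected frequency (1 − r)/2 = 0.690/2 = 0.3450.
Expected number = 0.3450 × 400 = 138.00 ≈ 138.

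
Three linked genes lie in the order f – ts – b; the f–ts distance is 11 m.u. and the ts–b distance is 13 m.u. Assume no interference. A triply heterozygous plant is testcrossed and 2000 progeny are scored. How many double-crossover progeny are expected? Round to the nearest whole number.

29

Map distances give recombination frequencies of 0.110 and 0.130 for the two intervals.
With no interference, expected double-crossover frequency = 0.110 × 0.130 = 0.01430.
Expected number = 0.01430 × 2000 = 28.60 ≈ 29.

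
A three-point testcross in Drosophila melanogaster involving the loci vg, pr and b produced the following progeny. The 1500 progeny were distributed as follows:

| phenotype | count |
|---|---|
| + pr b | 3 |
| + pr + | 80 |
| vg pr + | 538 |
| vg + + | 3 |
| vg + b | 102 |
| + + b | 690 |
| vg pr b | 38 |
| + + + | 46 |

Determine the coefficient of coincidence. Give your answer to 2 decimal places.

0.53

The two most frequent reciprocal classes, + + b and vg pr +, are the parental types, so the F1 was + + b / vg pr +.
The two rarest classes, + pr b and vg + +, are the double crossovers. Comparing them with the parentals, only the pr allele has switched, so pr is the middle locus and the order is b – pr – vg.
b–pr: (84 + 6)/1500 = 0.0600; pr–vg: (182 + 6)/1500 = 0.1253.
Expected DCO frequency = 0.0600 × 0.1253 ≈ 0.00752; observed = 6/1500 ≈ 0.00400.
Coefficient of coincidence = 0.00400/0.00752 ≈ 0.53.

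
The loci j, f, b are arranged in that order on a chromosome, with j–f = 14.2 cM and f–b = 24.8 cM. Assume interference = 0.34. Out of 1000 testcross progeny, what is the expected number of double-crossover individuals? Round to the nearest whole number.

23

Map distances give recombination frequencies of 0.142 and 0.248 for the two intervals.
With interference 0.34 (so coincidence = 0.66), expected double-crossover frequency = 0.142 × 0.248 × 0.66 = 0.02324.
Expected number = 0.02324 × 1000 = 23.24 ≈ 23.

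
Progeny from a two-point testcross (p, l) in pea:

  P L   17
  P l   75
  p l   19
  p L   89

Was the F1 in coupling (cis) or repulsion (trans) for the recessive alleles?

trans

The two most frequent classes are P l (75) and p L (89); these are the parental (non-recombinant) types.
So the F1 carried P l on one chromosome and p L on the other — the recessive alleles are on opposite chromosomes (trans / repulsion).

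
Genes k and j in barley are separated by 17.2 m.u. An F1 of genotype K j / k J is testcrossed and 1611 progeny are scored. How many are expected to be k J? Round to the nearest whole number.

A map distance of 17.2 m.u. corresponds to a recombination frequency of 0.172.
The F1 is K j / k J, so k J is a parental gamete class with expected frequency (1 − r)/2 = 0.828/2 = 0.4140.
Expected number = 0.4140 × 1611 = 666.95 ≈ 667.

667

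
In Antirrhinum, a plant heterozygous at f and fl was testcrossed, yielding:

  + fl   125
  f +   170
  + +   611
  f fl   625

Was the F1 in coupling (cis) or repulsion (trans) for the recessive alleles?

The two most frequent classes are + + (611) and f fl (625); these are the parental (non-recombinant) types.
So the F1 carried + + on one chromosome and f fl on the other — the recessive alleles are on the same chromosome (cis / coupling).

cis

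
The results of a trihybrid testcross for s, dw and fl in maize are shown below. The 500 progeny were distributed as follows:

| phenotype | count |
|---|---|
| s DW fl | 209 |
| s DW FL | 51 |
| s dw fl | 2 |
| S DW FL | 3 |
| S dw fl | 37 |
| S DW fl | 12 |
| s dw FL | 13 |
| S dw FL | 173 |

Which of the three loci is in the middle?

The two most frequent reciprocal classes, S dw FL and s DW fl, are the parental types, so the F1 was S dw FL / s DW fl.
The two rarest classes, S DW FL and s dw fl, are the double crossovers. Comparing them with the parentals, only the dw allele has switched, so dw is the middle locus and the order is s – dw – fl.

dw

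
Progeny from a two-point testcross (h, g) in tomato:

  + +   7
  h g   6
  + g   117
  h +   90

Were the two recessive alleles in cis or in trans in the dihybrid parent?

trans

The two most frequent classes are + g (117) and h + (90); these are the parental (non-recombinant) types.
So the F1 carried + g on one chromosome and h + on the other — the recessive alleles are on opposite chromosomes (trans / repulsion).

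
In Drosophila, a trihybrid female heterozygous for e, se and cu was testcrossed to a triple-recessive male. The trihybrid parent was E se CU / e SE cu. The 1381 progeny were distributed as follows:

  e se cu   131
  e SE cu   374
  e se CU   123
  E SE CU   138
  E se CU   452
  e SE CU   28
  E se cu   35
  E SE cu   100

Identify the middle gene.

The two rarest classes, E se cu and e SE CU, are the double crossovers. Comparing them with the parentals, only the cu allele has switched, so cu is the middle locus and the order is e – cu – se.

cu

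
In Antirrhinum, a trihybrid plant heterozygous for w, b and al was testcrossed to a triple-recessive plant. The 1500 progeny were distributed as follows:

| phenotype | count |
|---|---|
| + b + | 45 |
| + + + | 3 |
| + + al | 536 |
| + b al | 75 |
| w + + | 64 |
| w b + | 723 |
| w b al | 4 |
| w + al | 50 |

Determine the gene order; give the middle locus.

The two most frequent reciprocal classes, + + al and w b +, are the parental types, so the F1 was + + al / w b +.
The two rarest classes, + + + and w b al, are the double crossovers. Comparing them with the parentals, only the al allele has switched, so al is the middle locus and the order is w – al – b.

al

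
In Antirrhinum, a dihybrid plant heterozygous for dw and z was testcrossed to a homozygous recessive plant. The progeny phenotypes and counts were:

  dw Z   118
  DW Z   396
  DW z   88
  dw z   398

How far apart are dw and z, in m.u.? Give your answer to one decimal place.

The two most frequent classes, DW Z (396) and dw z (398), are the parental types, so the F1 was DW Z / dw z.
The recombinant classes are DW z and dw Z: 88 + 118 = 206.
Recombination frequency = 206/1000 = 0.2060 ≈ 20.6%, i.e. 20.6 m.u.

20.6 m.u.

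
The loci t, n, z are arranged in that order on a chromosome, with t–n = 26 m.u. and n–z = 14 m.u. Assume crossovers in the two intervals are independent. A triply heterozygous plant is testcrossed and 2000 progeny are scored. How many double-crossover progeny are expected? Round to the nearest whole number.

Map distances give recombination frequencies of 0.260 and 0.140 for the two intervals.
With no interference, expected double-crossover frequency = 0.260 × 0.140 = 0.03640.
Expected number = 0.03640 × 2000 = 72.80 ≈ 73.

73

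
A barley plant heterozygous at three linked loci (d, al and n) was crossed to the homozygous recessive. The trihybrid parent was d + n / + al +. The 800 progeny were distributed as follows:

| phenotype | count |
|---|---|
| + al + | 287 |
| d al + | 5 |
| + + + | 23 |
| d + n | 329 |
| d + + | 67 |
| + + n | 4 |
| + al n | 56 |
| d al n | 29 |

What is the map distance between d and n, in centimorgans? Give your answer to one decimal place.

The two rarest classes, + + n and d al +, are the double crossovers. Comparing them with the parentals, only the d allele has switched, so d is the middle locus and the order is n – d – al.
Crossovers in the n–d interval produce the single-crossover classes d + + and + al n (67 + 56 = 123) plus the double crossovers (9).
RF(n–d) = (123 + 9) / 800 = 132/800 = 0.1650 → 16.5 centimorgans.

16.5 centimorgans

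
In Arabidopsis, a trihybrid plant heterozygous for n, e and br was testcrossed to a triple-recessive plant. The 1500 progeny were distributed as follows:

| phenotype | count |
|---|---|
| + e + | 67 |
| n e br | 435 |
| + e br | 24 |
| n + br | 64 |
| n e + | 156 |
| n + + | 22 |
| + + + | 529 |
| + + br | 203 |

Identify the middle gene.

The two most frequent reciprocal classes, n e br and + + +, are the parental types, so the F1 was n e br / + + +.
The two rarest classes, + e br and n + +, are the double crossovers. Comparing them with the parentals, only the n allele has switched, so n is the middle locus and the order is br – n – e.

n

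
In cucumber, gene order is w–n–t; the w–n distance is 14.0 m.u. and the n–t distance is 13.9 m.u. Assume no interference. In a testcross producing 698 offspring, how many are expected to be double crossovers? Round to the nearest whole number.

14

Map distances give recombination frequencies of 0.140 and 0.139 for the two intervals.
With no interference, expected double-crossover frequency = 0.140 × 0.139 = 0.01946.
Expected number = 0.01946 × 698 = 13.58 ≈ 14.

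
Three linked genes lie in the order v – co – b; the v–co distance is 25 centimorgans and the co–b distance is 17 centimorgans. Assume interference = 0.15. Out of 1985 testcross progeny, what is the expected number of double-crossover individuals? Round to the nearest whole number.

72

Map distances give recombination frequencies of 0.250 and 0.170 for the two intervals.
With interference 0.15 (so coincidence = 0.85), expected double-crossover frequency = 0.250 × 0.170 × 0.85 = 0.03613.
Expected number = 0.03613 × 1985 = 71.71 ≈ 72.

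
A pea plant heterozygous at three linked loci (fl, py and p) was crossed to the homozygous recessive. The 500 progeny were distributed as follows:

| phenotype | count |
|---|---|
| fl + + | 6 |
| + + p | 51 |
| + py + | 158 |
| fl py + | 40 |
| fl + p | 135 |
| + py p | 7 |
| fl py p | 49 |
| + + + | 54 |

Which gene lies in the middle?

p

The two most frequent reciprocal classes, fl + p and + py +, are the parental types, so the F1 was fl + p / + py +.
The two rarest classes, fl + + and + py p, are the double crossovers. Comparing them with the parentals, only the p allele has switched, so p is the middle locus and the order is py – p – fl.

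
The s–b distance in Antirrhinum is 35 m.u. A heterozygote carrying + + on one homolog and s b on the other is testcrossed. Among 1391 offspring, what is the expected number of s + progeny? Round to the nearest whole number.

A map distance of 35 m.u. corresponds to a recombination frequency of 0.350.
The F1 is + + / s b, so s + is a recombinant gamete class with expected frequency r/2 = 0.350/2 = 0.1750.
Expected number = 0.1750 × 1391 = 243.42 ≈ 243.

243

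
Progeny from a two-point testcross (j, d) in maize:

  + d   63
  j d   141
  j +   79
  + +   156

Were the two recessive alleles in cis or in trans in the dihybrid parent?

The two most frequent classes are + + (156) and j d (141); these are the parental (non-recombinant) types.
So the F1 carried + + on one chromosome and j d on the other — the recessive alleles are on the same chromosome (cis / coupling).

cis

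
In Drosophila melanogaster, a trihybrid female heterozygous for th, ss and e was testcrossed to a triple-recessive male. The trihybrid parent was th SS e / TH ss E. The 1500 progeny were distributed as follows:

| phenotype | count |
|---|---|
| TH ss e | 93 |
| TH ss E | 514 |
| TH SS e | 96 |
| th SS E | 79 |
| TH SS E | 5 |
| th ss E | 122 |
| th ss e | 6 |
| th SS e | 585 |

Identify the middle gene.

ss

The two rarest classes, th ss e and TH SS E, are the double crossovers. Comparing them with the parentals, only the ss allele has switched, so ss is the middle locus and the order is e – ss – th.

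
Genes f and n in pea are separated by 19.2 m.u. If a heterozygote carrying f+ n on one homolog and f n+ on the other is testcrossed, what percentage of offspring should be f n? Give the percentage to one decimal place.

A map distance of 19.2 m.u. corresponds to a recombination frequency of 0.192.
The F1 is f+ n / f n+, so f n is a recombinant gamete class with expected frequency r/2 = 0.192/2 = 0.0960.
That is 0.0960 = 9.6% of the progeny.

9.6%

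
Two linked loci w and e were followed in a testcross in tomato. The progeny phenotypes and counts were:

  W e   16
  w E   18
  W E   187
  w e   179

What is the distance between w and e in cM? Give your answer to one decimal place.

The two most frequent classes, W E (187) and w e (179), are the parental types, so the F1 was W E / w e.
The recombinant classes are W e and w E: 16 + 18 = 34.
Recombination frequency = 34/400 = 0.0850 ≈ 8.5%, i.e. 8.5 cM.

8.5 cM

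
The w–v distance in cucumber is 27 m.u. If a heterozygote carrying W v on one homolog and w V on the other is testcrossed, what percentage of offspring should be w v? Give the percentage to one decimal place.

A map distance of 27 m.u. corresponds to a recombination frequency of 0.270.
The F1 is W v / w V, so w v is a recombinant gamete class with expected frequency r/2 = 0.270/2 = 0.1350.
That is 0.1350 = 13.5% of the progeny.

13.5%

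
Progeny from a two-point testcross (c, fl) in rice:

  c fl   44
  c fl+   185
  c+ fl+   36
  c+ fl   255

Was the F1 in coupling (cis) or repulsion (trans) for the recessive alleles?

trans

The two most frequent classes are c+ fl (255) and c fl+ (185); these are the parental (non-recombinant) types.
So the F1 carried c+ fl on one chromosome and c fl+ on the other — the recessive alleles are on opposite chromosomes (trans / repulsion).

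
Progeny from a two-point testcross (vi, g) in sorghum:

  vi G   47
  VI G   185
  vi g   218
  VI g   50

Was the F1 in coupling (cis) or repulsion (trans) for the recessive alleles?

The two most frequent classes are VI G (185) and vi g (218); these are the parental (non-recombinant) types.
So the F1 carried VI G on one chromosome and vi g on the other — the recessive alleles are on the same chromosome (cis / coupling).

cis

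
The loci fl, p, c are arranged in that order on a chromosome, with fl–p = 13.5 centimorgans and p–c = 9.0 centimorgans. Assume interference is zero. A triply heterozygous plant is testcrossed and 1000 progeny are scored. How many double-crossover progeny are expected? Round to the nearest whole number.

Map distances give recombination frequencies of 0.135 and 0.090 for the two intervals.
With no interference, expected double-crossover frequency = 0.135 × 0.090 = 0.01215.
Expected number = 0.01215 × 1000 = 12.15 ≈ 12.

12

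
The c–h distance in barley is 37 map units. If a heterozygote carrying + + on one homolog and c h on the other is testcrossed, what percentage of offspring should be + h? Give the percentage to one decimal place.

18.5%

A map distance of 37 map units corresponds to a recombination frequency of 0.370.
The F1 is + + / c h, so + h is a recombinant gamete class with expected frequency r/2 = 0.370/2 = 0.1850.
That is 0.1850 = 18.5% of the progeny.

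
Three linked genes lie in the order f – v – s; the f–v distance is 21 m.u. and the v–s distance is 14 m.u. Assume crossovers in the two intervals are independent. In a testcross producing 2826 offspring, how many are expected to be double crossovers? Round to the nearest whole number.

83

Map distances give recombination frequencies of 0.210 and 0.140 for the two intervals.
With no interference, expected double-crossover frequency = 0.210 × 0.140 = 0.02940.
Expected number = 0.02940 × 2826 = 83.08 ≈ 83.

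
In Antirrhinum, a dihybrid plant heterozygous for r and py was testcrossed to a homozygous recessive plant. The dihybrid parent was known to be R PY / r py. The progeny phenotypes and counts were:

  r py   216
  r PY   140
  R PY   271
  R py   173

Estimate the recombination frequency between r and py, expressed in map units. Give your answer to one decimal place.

39.1 map units

The recombinant classes are R py and r PY: 173 + 140 = 313.
Recombination frequency = 313/800 = 0.3912 ≈ 39.1%, i.e. 39.1 map units.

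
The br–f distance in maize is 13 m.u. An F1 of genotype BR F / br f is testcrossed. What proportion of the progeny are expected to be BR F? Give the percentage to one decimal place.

A map distance of 13 m.u. corresponds to a recombination frequency of 0.130.
The F1 is BR F / br f, so BR F is a parental gamete class with expected frequency (1 − r)/2 = 0.870/2 = 0.4350.
That is 0.4350 = 43.5% of the progeny.

43.5%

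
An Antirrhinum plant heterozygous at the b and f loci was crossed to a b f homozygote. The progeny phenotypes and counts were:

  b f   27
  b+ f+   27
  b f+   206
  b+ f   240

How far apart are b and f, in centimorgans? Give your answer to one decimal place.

The two most frequent classes, b+ f (240) and b f+ (206), are the parental types, so the F1 was b+ f / b f+.
The recombinant classes are b+ f+ and b f: 27 + 27 = 54.
Recombination frequency = 54/500 = 0.1080 ≈ 10.8%, i.e. 10.8 centimorgans.

10.8 centimorgans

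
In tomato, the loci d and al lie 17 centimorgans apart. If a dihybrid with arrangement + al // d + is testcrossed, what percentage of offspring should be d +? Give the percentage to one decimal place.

A map distance of 17 centimorgans corresponds to a recombination frequency of 0.170.
The F1 is + al / d +, so d + is a parental gamete class with expected frequency (1 − r)/2 = 0.830/2 = 0.4150.
That is 0.4150 = 41.5% of the progeny.

41.5%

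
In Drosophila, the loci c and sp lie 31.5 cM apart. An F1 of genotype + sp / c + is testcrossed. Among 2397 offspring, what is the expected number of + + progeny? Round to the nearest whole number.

378

A map distance of 31.5 cM corresponds to a recombination frequency of 0.315.
The F1 is + sp / c +, so + + is a recombinant gamete class with expected frequency r/2 = 0.315/2 = 0.1575.
Expected number = 0.1575 × 2397 = 377.53 ≈ 378.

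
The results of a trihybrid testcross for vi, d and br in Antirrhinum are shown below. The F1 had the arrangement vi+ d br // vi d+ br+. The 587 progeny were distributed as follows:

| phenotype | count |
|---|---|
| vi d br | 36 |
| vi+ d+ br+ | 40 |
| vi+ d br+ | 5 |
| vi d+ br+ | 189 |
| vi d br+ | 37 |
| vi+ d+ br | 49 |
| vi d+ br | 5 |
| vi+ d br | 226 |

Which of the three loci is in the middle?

The two rarest classes, vi+ d br+ and vi d+ br, are the double crossovers. Comparing them with the parentals, only the br allele has switched, so br is the middle locus and the order is vi – br – d.

br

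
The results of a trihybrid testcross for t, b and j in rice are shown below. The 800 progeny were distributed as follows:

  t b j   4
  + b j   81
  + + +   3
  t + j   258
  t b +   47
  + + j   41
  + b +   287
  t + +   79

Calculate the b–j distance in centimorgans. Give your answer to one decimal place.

The two most frequent reciprocal classes, + b + and t + j, are the parental types, so the F1 was + b + / t + j.
The two rarest classes, + + + and t b j, are the double crossovers. Comparing them with the parentals, only the b allele has switched, so b is the middle locus and the order is t – b – j.
Crossovers in the b–j interval produce the single-crossover classes + b j and t + + (81 + 79 = 160) plus the double crossovers (7).
RF(b–j) = (160 + 7) / 800 = 167/800 = 0.2087 → 20.9 centimorgans.

20.9 centimorgans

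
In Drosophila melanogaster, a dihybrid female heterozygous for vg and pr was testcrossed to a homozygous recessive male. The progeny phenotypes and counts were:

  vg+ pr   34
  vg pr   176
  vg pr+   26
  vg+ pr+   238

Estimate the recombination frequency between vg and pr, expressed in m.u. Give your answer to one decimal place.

12.7 m.u.

The two most frequent classes, vg+ pr+ (238) and vg pr (176), are the parental types, so the F1 was vg+ pr+ / vg pr.
The recombinant classes are vg+ pr and vg pr+: 34 + 26 = 60.
Recombination frequency = 60/474 = 0.1266 ≈ 12.7%, i.e. 12.7 m.u.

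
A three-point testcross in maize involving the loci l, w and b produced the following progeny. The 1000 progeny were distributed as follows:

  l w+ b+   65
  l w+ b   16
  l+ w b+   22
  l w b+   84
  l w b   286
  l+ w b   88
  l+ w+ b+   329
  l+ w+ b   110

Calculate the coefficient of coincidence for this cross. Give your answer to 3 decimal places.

0.858

The two most frequent reciprocal classes, l+ w+ b+ and l w b, are the parental types, so the F1 was l+ w+ b+ / l w b.
The two rarest classes, l+ w b+ and l w+ b, are the double crossovers. Comparing them with the parentals, only the w allele has switched, so w is the middle locus and the order is b – w – l.
b–w: (194 + 38)/1000 = 0.2320; w–l: (153 + 38)/1000 = 0.1910.
Expected DCO frequency = 0.2320 × 0.1910 ≈ 0.04431; observed = 38/1000 ≈ 0.03800.
Coefficient of coincidence = 0.03800/0.04431 ≈ 0.858.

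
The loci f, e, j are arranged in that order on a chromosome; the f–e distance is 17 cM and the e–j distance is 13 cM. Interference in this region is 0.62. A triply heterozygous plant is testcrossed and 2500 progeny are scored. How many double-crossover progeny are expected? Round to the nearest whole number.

21

Map distances give recombination frequencies of 0.170 and 0.130 for the two intervals.
With interference 0.62 (so coincidence = 0.38), expected double-crossover frequency = 0.170 × 0.130 × 0.38 = 0.00840.
Expected number = 0.00840 × 2500 = 21.00 ≈ 21.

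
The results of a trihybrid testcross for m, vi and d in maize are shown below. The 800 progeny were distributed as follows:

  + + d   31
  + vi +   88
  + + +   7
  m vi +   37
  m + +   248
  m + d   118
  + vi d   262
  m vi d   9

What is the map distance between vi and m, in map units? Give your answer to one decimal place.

The two most frequent reciprocal classes, m + + and + vi d, are the parental types, so the F1 was m + + / + vi d.
The two rarest classes, + + + and m vi d, are the double crossovers. Comparing them with the parentals, only the m allele has switched, so m is the middle locus and the order is d – m – vi.
Crossovers in the m–vi interval produce the single-crossover classes m vi + and + + d (37 + 31 = 68) plus the double crossovers (16).
RF(m–vi) = (68 + 16) / 800 = 84/800 = 0.1050 → 10.5 map units.

10.5 map units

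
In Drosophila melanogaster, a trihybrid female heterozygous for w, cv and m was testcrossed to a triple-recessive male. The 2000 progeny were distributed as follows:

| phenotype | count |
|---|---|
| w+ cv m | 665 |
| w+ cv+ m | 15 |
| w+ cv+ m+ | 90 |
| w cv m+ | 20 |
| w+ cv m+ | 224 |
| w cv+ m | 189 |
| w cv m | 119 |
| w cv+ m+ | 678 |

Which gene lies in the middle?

cv

The two most frequent reciprocal classes, w+ cv m and w cv+ m+, are the parental types, so the F1 was w+ cv m / w cv+ m+.
The two rarest classes, w+ cv+ m and w cv m+, are the double crossovers. Comparing them with the parentals, only the cv allele has switched, so cv is the middle locus and the order is w – cv – m.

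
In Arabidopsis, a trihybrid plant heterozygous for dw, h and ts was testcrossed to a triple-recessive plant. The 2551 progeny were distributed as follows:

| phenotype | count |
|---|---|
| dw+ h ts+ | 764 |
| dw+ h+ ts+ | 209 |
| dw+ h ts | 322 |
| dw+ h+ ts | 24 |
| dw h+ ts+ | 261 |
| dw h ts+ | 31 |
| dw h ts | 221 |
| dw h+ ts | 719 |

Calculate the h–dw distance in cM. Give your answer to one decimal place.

19.0 cM

The two most frequent reciprocal classes, dw h+ ts and dw+ h ts+, are the parental types, so the F1 was dw h+ ts / dw+ h ts+.
The two rarest classes, dw+ h+ ts and dw h ts+, are the double crossovers. Comparing them with the parentals, only the dw allele has switched, so dw is the middle locus and the order is ts – dw – h.
Crossovers in the dw–h interval produce the single-crossover classes dw h ts and dw+ h+ ts+ (221 + 209 = 430) plus the double crossovers (55).
RF(dw–h) = (430 + 55) / 2551 = 485/2551 = 0.1901 → 19.0 cM.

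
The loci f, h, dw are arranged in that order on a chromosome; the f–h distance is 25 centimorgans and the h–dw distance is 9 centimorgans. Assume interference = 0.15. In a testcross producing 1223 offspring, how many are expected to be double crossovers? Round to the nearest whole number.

23

Map distances give recombination frequencies of 0.250 and 0.090 for the two intervals.
With interference 0.15 (so coincidence = 0.85), expected double-crossover frequency = 0.250 × 0.090 × 0.85 = 0.01912.
Expected number = 0.01912 × 1223 = 23.39 ≈ 23.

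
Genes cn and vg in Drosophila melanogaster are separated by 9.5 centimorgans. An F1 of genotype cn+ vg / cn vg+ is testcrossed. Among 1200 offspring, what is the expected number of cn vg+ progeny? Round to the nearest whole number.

543

A map distance of 9.5 centimorgans corresponds to a recombination frequency of 0.095.
The F1 is cn+ vg / cn vg+, so cn vg+ is a parental gamete class with expected frequency (1 − r)/2 = 0.905/2 = 0.4525.
Expected number = 0.4525 × 1200 = 543.00 ≈ 543.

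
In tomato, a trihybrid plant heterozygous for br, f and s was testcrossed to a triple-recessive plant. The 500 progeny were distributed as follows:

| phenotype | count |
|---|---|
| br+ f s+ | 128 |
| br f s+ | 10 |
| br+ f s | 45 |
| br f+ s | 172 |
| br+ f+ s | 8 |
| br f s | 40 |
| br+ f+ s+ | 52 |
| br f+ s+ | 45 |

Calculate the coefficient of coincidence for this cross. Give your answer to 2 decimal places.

The two most frequent reciprocal classes, br f+ s and br+ f s+, are the parental types, so the F1 was br f+ s / br+ f s+.
The two rarest classes, br+ f+ s and br f s+, are the double crossovers. Comparing them with the parentals, only the br allele has switched, so br is the middle locus and the order is s – br – f.
s–br: (90 + 18)/500 = 0.2160; br–f: (92 + 18)/500 = 0.2200.
Expected DCO frequency = 0.2160 × 0.2200 ≈ 0.04752; observed = 18/500 ≈ 0.03600.
Coefficient of coincidence = 0.03600/0.04752 ≈ 0.76.

0.76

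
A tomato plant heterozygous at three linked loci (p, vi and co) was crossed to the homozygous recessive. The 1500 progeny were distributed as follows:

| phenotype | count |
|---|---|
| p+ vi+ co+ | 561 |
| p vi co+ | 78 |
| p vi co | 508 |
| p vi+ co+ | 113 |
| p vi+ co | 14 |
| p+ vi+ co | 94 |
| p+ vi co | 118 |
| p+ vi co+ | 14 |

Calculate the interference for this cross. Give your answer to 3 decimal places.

The two most frequent reciprocal classes, p vi co and p+ vi+ co+, are the parental types, so the F1 was p vi co / p+ vi+ co+.
The two rarest classes, p vi+ co and p+ vi co+, are the double crossovers. Comparing them with the parentals, only the vi allele has switched, so vi is the middle locus and the order is co – vi – p.
co–vi: (172 + 28)/1500 = 0.1333; vi–p: (231 + 28)/1500 = 0.1727.
Expected DCO frequency = 0.1333 × 0.1727 ≈ 0.02302; observed = 28/1500 ≈ 0.01867.
Coefficient of coincidence = 0.01867/0.02302 ≈ 0.811; interference = 1 − 0.811 = 0.189.

0.189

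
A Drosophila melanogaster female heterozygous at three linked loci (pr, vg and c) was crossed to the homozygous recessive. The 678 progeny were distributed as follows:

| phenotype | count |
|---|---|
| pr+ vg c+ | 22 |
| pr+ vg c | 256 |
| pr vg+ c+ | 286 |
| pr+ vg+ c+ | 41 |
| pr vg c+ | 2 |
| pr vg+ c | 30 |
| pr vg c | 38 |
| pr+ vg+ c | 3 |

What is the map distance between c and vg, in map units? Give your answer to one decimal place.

The two most frequent reciprocal classes, pr vg+ c+ and pr+ vg c, are the parental types, so the F1 was pr vg+ c+ / pr+ vg c.
The two rarest classes, pr vg c+ and pr+ vg+ c, are the double crossovers. Comparing them with the parentals, only the vg allele has switched, so vg is the middle locus and the order is c – vg – pr.
Crossovers in the c–vg interval produce the single-crossover classes pr vg+ c and pr+ vg c+ (30 + 22 = 52) plus the double crossovers (5).
RF(c–vg) = (52 + 5) / 678 = 57/678 = 0.0841 → 8.4 map units.

8.4 map units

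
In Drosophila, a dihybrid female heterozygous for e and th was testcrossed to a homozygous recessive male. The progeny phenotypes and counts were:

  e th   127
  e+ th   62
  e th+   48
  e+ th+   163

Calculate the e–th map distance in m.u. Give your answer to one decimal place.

27.5 m.u.

The two most frequent classes, e+ th+ (163) and e th (127), are the parental types, so the F1 was e+ th+ / e th.
The recombinant classes are e+ th and e th+: 62 + 48 = 110.
Recombination frequency = 110/400 = 0.2750 ≈ 27.5%, i.e. 27.5 m.u.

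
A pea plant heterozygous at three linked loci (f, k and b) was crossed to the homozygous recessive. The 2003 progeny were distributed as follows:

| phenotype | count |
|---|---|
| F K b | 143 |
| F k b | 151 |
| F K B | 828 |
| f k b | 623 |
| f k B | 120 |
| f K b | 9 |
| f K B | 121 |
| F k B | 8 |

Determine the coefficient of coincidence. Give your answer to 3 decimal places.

0.421

The two most frequent reciprocal classes, f k b and F K B, are the parental types, so the F1 was f k b / F K B.
The two rarest classes, f K b and F k B, are the double crossovers. Comparing them with the parentals, only the k allele has switched, so k is the middle locus and the order is f – k – b.
f–k: (272 + 17)/2003 = 0.1443; k–b: (263 + 17)/2003 = 0.1398.
Expected DCO frequency = 0.1443 × 0.1398 ≈ 0.02017; observed = 17/2003 ≈ 0.00849.
Coefficient of coincidence = 0.00849/0.02017 ≈ 0.421.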